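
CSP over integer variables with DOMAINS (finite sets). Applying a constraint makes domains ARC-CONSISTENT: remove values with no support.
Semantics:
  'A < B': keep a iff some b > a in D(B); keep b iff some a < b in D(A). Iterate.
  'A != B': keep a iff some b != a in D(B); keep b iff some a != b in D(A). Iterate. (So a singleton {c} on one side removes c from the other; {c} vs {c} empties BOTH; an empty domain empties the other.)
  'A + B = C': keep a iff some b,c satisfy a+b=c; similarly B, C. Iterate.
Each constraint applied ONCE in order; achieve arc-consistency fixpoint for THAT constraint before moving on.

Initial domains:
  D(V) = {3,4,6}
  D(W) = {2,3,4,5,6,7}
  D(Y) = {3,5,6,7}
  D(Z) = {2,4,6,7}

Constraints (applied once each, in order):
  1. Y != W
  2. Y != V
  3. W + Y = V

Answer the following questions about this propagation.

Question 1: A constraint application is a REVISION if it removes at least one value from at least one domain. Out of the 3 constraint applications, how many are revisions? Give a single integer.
Constraint 1 (Y != W) on D(Y)={3,5,6,7} D(W)={2,3,4,5,6,7}: no change => not a revision
Constraint 2 (Y != V) on D(Y)={3,5,6,7} D(V)={3,4,6}: no change => not a revision
Constraint 3 (W + Y = V) on D(W)={2,3,4,5,6,7} D(Y)={3,5,6,7} D(V)={3,4,6}: W {2,3,4,5,6,7}->{3}; Y {3,5,6,7}->{3}; V {3,4,6}->{6} => REVISION
Total revisions = 1

Answer: 1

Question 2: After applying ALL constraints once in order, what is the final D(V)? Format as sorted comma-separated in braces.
Answer: {6}

Derivation:
Constraint 1 (Y != W) on D(Y)={3,5,6,7} D(W)={2,3,4,5,6,7}: no change
Constraint 2 (Y != V) on D(Y)={3,5,6,7} D(V)={3,4,6}: no change
Constraint 3 (W + Y = V) on D(W)={2,3,4,5,6,7} D(Y)={3,5,6,7} D(V)={3,4,6}: W {2,3,4,5,6,7}->{3}; Y {3,5,6,7}->{3}; V {3,4,6}->{6}
So after all 3 constraints: D(V) = {6}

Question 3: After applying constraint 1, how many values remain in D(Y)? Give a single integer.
Constraint 1 (Y != W) on D(Y)={3,5,6,7} D(W)={2,3,4,5,6,7}: no change
So after constraint 1: D(Y)={3,5,6,7}, size = 4

Answer: 4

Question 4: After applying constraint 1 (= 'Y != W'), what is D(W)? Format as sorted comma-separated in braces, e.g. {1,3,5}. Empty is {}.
Answer: {2,3,4,5,6,7}

Derivation:
Constraint 1 (Y != W) on D(Y)={3,5,6,7} D(W)={2,3,4,5,6,7}: no change
So after constraint 1: D(W) = {2,3,4,5,6,7}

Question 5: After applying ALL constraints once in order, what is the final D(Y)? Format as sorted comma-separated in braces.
Constraint 1 (Y != W) on D(Y)={3,5,6,7} D(W)={2,3,4,5,6,7}: no change
Constraint 2 (Y != V) on D(Y)={3,5,6,7} D(V)={3,4,6}: no change
Constraint 3 (W + Y = V) on D(W)={2,3,4,5,6,7} D(Y)={3,5,6,7} D(V)={3,4,6}: W {2,3,4,5,6,7}->{3}; Y {3,5,6,7}->{3}; V {3,4,6}->{6}
So after all 3 constraints: D(Y) = {3}

Answer: {3}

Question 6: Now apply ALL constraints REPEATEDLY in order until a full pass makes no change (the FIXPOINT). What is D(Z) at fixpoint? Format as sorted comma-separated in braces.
Answer: {2,4,6,7}

Derivation:
pass 0 (initial): D(Z)={2,4,6,7}
pass 1: V {3,4,6}->{6}; W {2,3,4,5,6,7}->{3}; Y {3,5,6,7}->{3}
pass 2: V {6}->{}; W {3}->{}; Y {3}->{}
pass 3: no change
Fixpoint after 3 passes: D(Z) = {2,4,6,7}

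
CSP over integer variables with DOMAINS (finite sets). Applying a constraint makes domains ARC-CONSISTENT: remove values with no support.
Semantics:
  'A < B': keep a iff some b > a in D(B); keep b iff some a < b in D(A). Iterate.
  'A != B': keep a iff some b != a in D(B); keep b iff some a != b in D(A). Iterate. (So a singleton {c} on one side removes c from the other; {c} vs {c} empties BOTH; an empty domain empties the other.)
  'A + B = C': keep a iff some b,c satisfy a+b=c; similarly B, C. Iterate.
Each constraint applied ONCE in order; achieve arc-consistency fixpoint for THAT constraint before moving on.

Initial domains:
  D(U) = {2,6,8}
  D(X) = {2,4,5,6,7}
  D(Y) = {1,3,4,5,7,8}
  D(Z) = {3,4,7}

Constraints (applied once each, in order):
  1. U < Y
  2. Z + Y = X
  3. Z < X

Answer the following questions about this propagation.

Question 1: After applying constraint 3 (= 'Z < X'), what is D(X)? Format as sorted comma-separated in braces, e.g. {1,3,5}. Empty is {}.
Constraint 1 (U < Y) on D(U)={2,6,8} D(Y)={1,3,4,5,7,8}: U {2,6,8}->{2,6}; Y {1,3,4,5,7,8}->{3,4,5,7,8}
Constraint 2 (Z + Y = X) on D(Z)={3,4,7} D(Y)={3,4,5,7,8} D(X)={2,4,5,6,7}: Z {3,4,7}->{3,4}; Y {3,4,5,7,8}->{3,4}; X {2,4,5,6,7}->{6,7}
Constraint 3 (Z < X) on D(Z)={3,4} D(X)={6,7}: no change
So after constraint 3: D(X) = {6,7}

Answer: {6,7}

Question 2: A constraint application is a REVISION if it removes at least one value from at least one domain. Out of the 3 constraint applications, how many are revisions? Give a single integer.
Constraint 1 (U < Y) on D(U)={2,6,8} D(Y)={1,3,4,5,7,8}: U {2,6,8}->{2,6}; Y {1,3,4,5,7,8}->{3,4,5,7,8} => REVISION
Constraint 2 (Z + Y = X) on D(Z)={3,4,7} D(Y)={3,4,5,7,8} D(X)={2,4,5,6,7}: Z {3,4,7}->{3,4}; Y {3,4,5,7,8}->{3,4}; X {2,4,5,6,7}->{6,7} => REVISION
Constraint 3 (Z < X) on D(Z)={3,4} D(X)={6,7}: no change => not a revision
Total revisions = 2

Answer: 2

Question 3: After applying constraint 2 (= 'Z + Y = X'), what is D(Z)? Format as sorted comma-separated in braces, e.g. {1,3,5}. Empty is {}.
Constraint 1 (U < Y) on D(U)={2,6,8} D(Y)={1,3,4,5,7,8}: U {2,6,8}->{2,6}; Y {1,3,4,5,7,8}->{3,4,5,7,8}
Constraint 2 (Z + Y = X) on D(Z)={3,4,7} D(Y)={3,4,5,7,8} D(X)={2,4,5,6,7}: Z {3,4,7}->{3,4}; Y {3,4,5,7,8}->{3,4}; X {2,4,5,6,7}->{6,7}
So after constraint 2: D(Z) = {3,4}

Answer: {3,4}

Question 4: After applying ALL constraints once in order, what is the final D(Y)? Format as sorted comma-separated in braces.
Constraint 1 (U < Y) on D(U)={2,6,8} D(Y)={1,3,4,5,7,8}: U {2,6,8}->{2,6}; Y {1,3,4,5,7,8}->{3,4,5,7,8}
Constraint 2 (Z + Y = X) on D(Z)={3,4,7} D(Y)={3,4,5,7,8} D(X)={2,4,5,6,7}: Z {3,4,7}->{3,4}; Y {3,4,5,7,8}->{3,4}; X {2,4,5,6,7}->{6,7}
Constraint 3 (Z < X) on D(Z)={3,4} D(X)={6,7}: no change
So after all 3 constraints: D(Y) = {3,4}

Answer: {3,4}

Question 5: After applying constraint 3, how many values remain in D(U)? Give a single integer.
Constraint 1 (U < Y) on D(U)={2,6,8} D(Y)={1,3,4,5,7,8}: U {2,6,8}->{2,6}; Y {1,3,4,5,7,8}->{3,4,5,7,8}
Constraint 2 (Z + Y = X) on D(Z)={3,4,7} D(Y)={3,4,5,7,8} D(X)={2,4,5,6,7}: Z {3,4,7}->{3,4}; Y {3,4,5,7,8}->{3,4}; X {2,4,5,6,7}->{6,7}
Constraint 3 (Z < X) on D(Z)={3,4} D(X)={6,7}: no change
So after constraint 3: D(U)={2,6}, size = 2

Answer: 2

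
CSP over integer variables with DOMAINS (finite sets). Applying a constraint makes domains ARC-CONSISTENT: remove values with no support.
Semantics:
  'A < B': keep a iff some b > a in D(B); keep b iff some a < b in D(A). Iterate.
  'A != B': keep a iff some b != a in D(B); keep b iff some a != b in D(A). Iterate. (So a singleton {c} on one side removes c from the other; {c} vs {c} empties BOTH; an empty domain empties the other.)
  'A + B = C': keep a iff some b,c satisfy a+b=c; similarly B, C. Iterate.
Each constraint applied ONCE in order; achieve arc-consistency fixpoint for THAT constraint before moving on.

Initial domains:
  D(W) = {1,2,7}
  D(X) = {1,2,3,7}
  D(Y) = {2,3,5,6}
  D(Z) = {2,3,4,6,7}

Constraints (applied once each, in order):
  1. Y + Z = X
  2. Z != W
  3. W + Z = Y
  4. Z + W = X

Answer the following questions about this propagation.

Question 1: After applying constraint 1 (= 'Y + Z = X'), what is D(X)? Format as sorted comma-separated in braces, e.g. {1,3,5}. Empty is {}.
Constraint 1 (Y + Z = X) on D(Y)={2,3,5,6} D(Z)={2,3,4,6,7} D(X)={1,2,3,7}: Y {2,3,5,6}->{3,5}; Z {2,3,4,6,7}->{2,4}; X {1,2,3,7}->{7}
So after constraint 1: D(X) = {7}

Answer: {7}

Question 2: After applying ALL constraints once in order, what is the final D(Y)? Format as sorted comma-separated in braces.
Constraint 1 (Y + Z = X) on D(Y)={2,3,5,6} D(Z)={2,3,4,6,7} D(X)={1,2,3,7}: Y {2,3,5,6}->{3,5}; Z {2,3,4,6,7}->{2,4}; X {1,2,3,7}->{7}
Constraint 2 (Z != W) on D(Z)={2,4} D(W)={1,2,7}: no change
Constraint 3 (W + Z = Y) on D(W)={1,2,7} D(Z)={2,4} D(Y)={3,5}: W {1,2,7}->{1}
Constraint 4 (Z + W = X) on D(Z)={2,4} D(W)={1} D(X)={7}: Z {2,4}->{}; W {1}->{}; X {7}->{}
So after all 4 constraints: D(Y) = {3,5}

Answer: {3,5}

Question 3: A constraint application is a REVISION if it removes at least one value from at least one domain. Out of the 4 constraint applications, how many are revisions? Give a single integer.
Answer: 3

Derivation:
Constraint 1 (Y + Z = X) on D(Y)={2,3,5,6} D(Z)={2,3,4,6,7} D(X)={1,2,3,7}: Y {2,3,5,6}->{3,5}; Z {2,3,4,6,7}->{2,4}; X {1,2,3,7}->{7} => REVISION
Constraint 2 (Z != W) on D(Z)={2,4} D(W)={1,2,7}: no change => not a revision
Constraint 3 (W + Z = Y) on D(W)={1,2,7} D(Z)={2,4} D(Y)={3,5}: W {1,2,7}->{1} => REVISION
Constraint 4 (Z + W = X) on D(Z)={2,4} D(W)={1} D(X)={7}: Z {2,4}->{}; W {1}->{}; X {7}->{} => REVISION
Total revisions = 3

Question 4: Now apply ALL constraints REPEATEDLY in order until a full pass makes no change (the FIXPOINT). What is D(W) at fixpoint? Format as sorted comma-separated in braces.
Answer: {}

Derivation:
pass 0 (initial): D(W)={1,2,7}
pass 1: W {1,2,7}->{}; X {1,2,3,7}->{}; Y {2,3,5,6}->{3,5}; Z {2,3,4,6,7}->{}
pass 2: Y {3,5}->{}
pass 3: no change
Fixpoint after 3 passes: D(W) = {}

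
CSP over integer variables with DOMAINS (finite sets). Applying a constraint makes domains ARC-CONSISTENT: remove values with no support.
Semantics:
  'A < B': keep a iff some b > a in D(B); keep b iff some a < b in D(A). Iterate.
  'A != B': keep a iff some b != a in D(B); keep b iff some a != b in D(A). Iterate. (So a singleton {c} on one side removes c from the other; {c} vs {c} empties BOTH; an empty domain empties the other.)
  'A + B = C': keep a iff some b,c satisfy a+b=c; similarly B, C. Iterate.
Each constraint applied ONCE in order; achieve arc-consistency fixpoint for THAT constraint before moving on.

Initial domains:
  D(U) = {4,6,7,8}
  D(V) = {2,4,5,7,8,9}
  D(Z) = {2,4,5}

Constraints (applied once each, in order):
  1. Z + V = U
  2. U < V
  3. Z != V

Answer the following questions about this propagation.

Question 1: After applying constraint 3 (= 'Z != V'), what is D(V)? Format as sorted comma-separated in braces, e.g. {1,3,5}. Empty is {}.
Answer: {5}

Derivation:
Constraint 1 (Z + V = U) on D(Z)={2,4,5} D(V)={2,4,5,7,8,9} D(U)={4,6,7,8}: V {2,4,5,7,8,9}->{2,4,5}
Constraint 2 (U < V) on D(U)={4,6,7,8} D(V)={2,4,5}: U {4,6,7,8}->{4}; V {2,4,5}->{5}
Constraint 3 (Z != V) on D(Z)={2,4,5} D(V)={5}: Z {2,4,5}->{2,4}
So after constraint 3: D(V) = {5}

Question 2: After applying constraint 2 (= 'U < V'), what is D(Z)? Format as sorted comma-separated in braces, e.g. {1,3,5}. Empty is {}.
Constraint 1 (Z + V = U) on D(Z)={2,4,5} D(V)={2,4,5,7,8,9} D(U)={4,6,7,8}: V {2,4,5,7,8,9}->{2,4,5}
Constraint 2 (U < V) on D(U)={4,6,7,8} D(V)={2,4,5}: U {4,6,7,8}->{4}; V {2,4,5}->{5}
So after constraint 2: D(Z) = {2,4,5}

Answer: {2,4,5}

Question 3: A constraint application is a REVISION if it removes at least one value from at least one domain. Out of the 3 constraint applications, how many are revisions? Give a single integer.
Answer: 3

Derivation:
Constraint 1 (Z + V = U) on D(Z)={2,4,5} D(V)={2,4,5,7,8,9} D(U)={4,6,7,8}: V {2,4,5,7,8,9}->{2,4,5} => REVISION
Constraint 2 (U < V) on D(U)={4,6,7,8} D(V)={2,4,5}: U {4,6,7,8}->{4}; V {2,4,5}->{5} => REVISION
Constraint 3 (Z != V) on D(Z)={2,4,5} D(V)={5}: Z {2,4,5}->{2,4} => REVISION
Total revisions = 3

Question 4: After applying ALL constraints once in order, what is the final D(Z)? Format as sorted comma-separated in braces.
Constraint 1 (Z + V = U) on D(Z)={2,4,5} D(V)={2,4,5,7,8,9} D(U)={4,6,7,8}: V {2,4,5,7,8,9}->{2,4,5}
Constraint 2 (U < V) on D(U)={4,6,7,8} D(V)={2,4,5}: U {4,6,7,8}->{4}; V {2,4,5}->{5}
Constraint 3 (Z != V) on D(Z)={2,4,5} D(V)={5}: Z {2,4,5}->{2,4}
So after all 3 constraints: D(Z) = {2,4}

Answer: {2,4}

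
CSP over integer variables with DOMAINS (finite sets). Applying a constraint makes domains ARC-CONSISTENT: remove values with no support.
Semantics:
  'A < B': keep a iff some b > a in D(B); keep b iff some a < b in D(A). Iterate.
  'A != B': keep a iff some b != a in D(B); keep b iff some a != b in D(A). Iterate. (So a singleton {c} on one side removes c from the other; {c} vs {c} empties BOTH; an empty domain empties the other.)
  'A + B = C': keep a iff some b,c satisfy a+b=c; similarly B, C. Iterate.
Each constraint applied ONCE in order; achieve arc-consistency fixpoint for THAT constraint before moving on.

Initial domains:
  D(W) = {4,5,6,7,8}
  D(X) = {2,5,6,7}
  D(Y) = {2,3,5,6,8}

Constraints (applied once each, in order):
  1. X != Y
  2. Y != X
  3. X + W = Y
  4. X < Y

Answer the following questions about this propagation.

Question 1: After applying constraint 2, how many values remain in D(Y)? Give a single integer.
Answer: 5

Derivation:
Constraint 1 (X != Y) on D(X)={2,5,6,7} D(Y)={2,3,5,6,8}: no change
Constraint 2 (Y != X) on D(Y)={2,3,5,6,8} D(X)={2,5,6,7}: no change
So after constraint 2: D(Y)={2,3,5,6,8}, size = 5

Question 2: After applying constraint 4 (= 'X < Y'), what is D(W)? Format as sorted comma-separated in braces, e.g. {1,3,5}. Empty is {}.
Constraint 1 (X != Y) on D(X)={2,5,6,7} D(Y)={2,3,5,6,8}: no change
Constraint 2 (Y != X) on D(Y)={2,3,5,6,8} D(X)={2,5,6,7}: no change
Constraint 3 (X + W = Y) on D(X)={2,5,6,7} D(W)={4,5,6,7,8} D(Y)={2,3,5,6,8}: X {2,5,6,7}->{2}; W {4,5,6,7,8}->{4,6}; Y {2,3,5,6,8}->{6,8}
Constraint 4 (X < Y) on D(X)={2} D(Y)={6,8}: no change
So after constraint 4: D(W) = {4,6}

Answer: {4,6}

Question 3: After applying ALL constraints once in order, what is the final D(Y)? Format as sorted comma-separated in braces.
Constraint 1 (X != Y) on D(X)={2,5,6,7} D(Y)={2,3,5,6,8}: no change
Constraint 2 (Y != X) on D(Y)={2,3,5,6,8} D(X)={2,5,6,7}: no change
Constraint 3 (X + W = Y) on D(X)={2,5,6,7} D(W)={4,5,6,7,8} D(Y)={2,3,5,6,8}: X {2,5,6,7}->{2}; W {4,5,6,7,8}->{4,6}; Y {2,3,5,6,8}->{6,8}
Constraint 4 (X < Y) on D(X)={2} D(Y)={6,8}: no change
So after all 4 constraints: D(Y) = {6,8}

Answer: {6,8}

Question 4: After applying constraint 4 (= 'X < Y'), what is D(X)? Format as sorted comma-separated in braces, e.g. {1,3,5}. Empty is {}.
Answer: {2}

Derivation:
Constraint 1 (X != Y) on D(X)={2,5,6,7} D(Y)={2,3,5,6,8}: no change
Constraint 2 (Y != X) on D(Y)={2,3,5,6,8} D(X)={2,5,6,7}: no change
Constraint 3 (X + W = Y) on D(X)={2,5,6,7} D(W)={4,5,6,7,8} D(Y)={2,3,5,6,8}: X {2,5,6,7}->{2}; W {4,5,6,7,8}->{4,6}; Y {2,3,5,6,8}->{6,8}
Constraint 4 (X < Y) on D(X)={2} D(Y)={6,8}: no change
So after constraint 4: D(X) = {2}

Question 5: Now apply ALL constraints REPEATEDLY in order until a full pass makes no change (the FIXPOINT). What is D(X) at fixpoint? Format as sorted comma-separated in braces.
pass 0 (initial): D(X)={2,5,6,7}
pass 1: W {4,5,6,7,8}->{4,6}; X {2,5,6,7}->{2}; Y {2,3,5,6,8}->{6,8}
pass 2: no change
Fixpoint after 2 passes: D(X) = {2}

Answer: {2}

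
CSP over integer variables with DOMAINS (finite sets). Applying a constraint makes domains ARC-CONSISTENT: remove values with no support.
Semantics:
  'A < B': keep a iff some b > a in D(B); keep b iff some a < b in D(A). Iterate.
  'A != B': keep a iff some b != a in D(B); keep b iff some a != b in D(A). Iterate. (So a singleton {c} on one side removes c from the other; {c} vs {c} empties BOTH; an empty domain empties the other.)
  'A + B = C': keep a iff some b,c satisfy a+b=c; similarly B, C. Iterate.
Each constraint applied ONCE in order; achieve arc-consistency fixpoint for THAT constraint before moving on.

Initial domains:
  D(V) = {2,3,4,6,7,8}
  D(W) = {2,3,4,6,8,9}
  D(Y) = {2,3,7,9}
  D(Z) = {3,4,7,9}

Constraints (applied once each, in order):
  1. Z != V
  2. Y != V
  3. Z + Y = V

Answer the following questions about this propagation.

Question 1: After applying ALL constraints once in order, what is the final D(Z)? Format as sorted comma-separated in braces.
Constraint 1 (Z != V) on D(Z)={3,4,7,9} D(V)={2,3,4,6,7,8}: no change
Constraint 2 (Y != V) on D(Y)={2,3,7,9} D(V)={2,3,4,6,7,8}: no change
Constraint 3 (Z + Y = V) on D(Z)={3,4,7,9} D(Y)={2,3,7,9} D(V)={2,3,4,6,7,8}: Z {3,4,7,9}->{3,4}; Y {2,3,7,9}->{2,3}; V {2,3,4,6,7,8}->{6,7}
So after all 3 constraints: D(Z) = {3,4}

Answer: {3,4}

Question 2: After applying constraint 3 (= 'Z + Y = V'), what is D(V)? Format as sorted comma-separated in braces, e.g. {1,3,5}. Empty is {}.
Constraint 1 (Z != V) on D(Z)={3,4,7,9} D(V)={2,3,4,6,7,8}: no change
Constraint 2 (Y != V) on D(Y)={2,3,7,9} D(V)={2,3,4,6,7,8}: no change
Constraint 3 (Z + Y = V) on D(Z)={3,4,7,9} D(Y)={2,3,7,9} D(V)={2,3,4,6,7,8}: Z {3,4,7,9}->{3,4}; Y {2,3,7,9}->{2,3}; V {2,3,4,6,7,8}->{6,7}
So after constraint 3: D(V) = {6,7}

Answer: {6,7}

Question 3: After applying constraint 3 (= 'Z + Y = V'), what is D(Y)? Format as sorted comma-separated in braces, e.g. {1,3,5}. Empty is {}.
Constraint 1 (Z != V) on D(Z)={3,4,7,9} D(V)={2,3,4,6,7,8}: no change
Constraint 2 (Y != V) on D(Y)={2,3,7,9} D(V)={2,3,4,6,7,8}: no change
Constraint 3 (Z + Y = V) on D(Z)={3,4,7,9} D(Y)={2,3,7,9} D(V)={2,3,4,6,7,8}: Z {3,4,7,9}->{3,4}; Y {2,3,7,9}->{2,3}; V {2,3,4,6,7,8}->{6,7}
So after constraint 3: D(Y) = {2,3}

Answer: {2,3}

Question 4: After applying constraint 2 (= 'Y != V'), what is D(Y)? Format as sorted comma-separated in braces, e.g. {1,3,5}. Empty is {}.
Constraint 1 (Z != V) on D(Z)={3,4,7,9} D(V)={2,3,4,6,7,8}: no change
Constraint 2 (Y != V) on D(Y)={2,3,7,9} D(V)={2,3,4,6,7,8}: no change
So after constraint 2: D(Y) = {2,3,7,9}

Answer: {2,3,7,9}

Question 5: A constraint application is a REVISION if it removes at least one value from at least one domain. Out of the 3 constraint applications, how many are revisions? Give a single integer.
Answer: 1

Derivation:
Constraint 1 (Z != V) on D(Z)={3,4,7,9} D(V)={2,3,4,6,7,8}: no change => not a revision
Constraint 2 (Y != V) on D(Y)={2,3,7,9} D(V)={2,3,4,6,7,8}: no change => not a revision
Constraint 3 (Z + Y = V) on D(Z)={3,4,7,9} D(Y)={2,3,7,9} D(V)={2,3,4,6,7,8}: Z {3,4,7,9}->{3,4}; Y {2,3,7,9}->{2,3}; V {2,3,4,6,7,8}->{6,7} => REVISION
Total revisions = 1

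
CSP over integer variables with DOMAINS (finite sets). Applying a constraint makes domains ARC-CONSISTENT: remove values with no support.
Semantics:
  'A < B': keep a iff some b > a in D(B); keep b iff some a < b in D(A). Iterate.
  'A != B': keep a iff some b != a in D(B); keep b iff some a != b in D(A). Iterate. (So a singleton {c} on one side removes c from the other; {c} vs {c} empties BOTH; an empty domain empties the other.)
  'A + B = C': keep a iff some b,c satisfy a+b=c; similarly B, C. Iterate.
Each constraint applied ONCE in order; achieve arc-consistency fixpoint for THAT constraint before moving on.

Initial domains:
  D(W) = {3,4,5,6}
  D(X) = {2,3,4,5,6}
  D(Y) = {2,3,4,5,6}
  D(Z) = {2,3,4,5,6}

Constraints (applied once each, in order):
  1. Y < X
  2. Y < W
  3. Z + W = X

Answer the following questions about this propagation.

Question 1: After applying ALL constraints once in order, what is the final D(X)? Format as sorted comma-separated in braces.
Constraint 1 (Y < X) on D(Y)={2,3,4,5,6} D(X)={2,3,4,5,6}: Y {2,3,4,5,6}->{2,3,4,5}; X {2,3,4,5,6}->{3,4,5,6}
Constraint 2 (Y < W) on D(Y)={2,3,4,5} D(W)={3,4,5,6}: no change
Constraint 3 (Z + W = X) on D(Z)={2,3,4,5,6} D(W)={3,4,5,6} D(X)={3,4,5,6}: Z {2,3,4,5,6}->{2,3}; W {3,4,5,6}->{3,4}; X {3,4,5,6}->{5,6}
So after all 3 constraints: D(X) = {5,6}

Answer: {5,6}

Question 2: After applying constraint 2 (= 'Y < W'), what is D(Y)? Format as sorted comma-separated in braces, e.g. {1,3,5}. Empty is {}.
Answer: {2,3,4,5}

Derivation:
Constraint 1 (Y < X) on D(Y)={2,3,4,5,6} D(X)={2,3,4,5,6}: Y {2,3,4,5,6}->{2,3,4,5}; X {2,3,4,5,6}->{3,4,5,6}
Constraint 2 (Y < W) on D(Y)={2,3,4,5} D(W)={3,4,5,6}: no change
So after constraint 2: D(Y) = {2,3,4,5}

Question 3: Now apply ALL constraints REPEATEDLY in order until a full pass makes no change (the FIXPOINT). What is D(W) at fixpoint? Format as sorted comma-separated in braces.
Answer: {3,4}

Derivation:
pass 0 (initial): D(W)={3,4,5,6}
pass 1: W {3,4,5,6}->{3,4}; X {2,3,4,5,6}->{5,6}; Y {2,3,4,5,6}->{2,3,4,5}; Z {2,3,4,5,6}->{2,3}
pass 2: Y {2,3,4,5}->{2,3}
pass 3: no change
Fixpoint after 3 passes: D(W) = {3,4}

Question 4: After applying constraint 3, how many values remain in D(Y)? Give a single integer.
Answer: 4

Derivation:
Constraint 1 (Y < X) on D(Y)={2,3,4,5,6} D(X)={2,3,4,5,6}: Y {2,3,4,5,6}->{2,3,4,5}; X {2,3,4,5,6}->{3,4,5,6}
Constraint 2 (Y < W) on D(Y)={2,3,4,5} D(W)={3,4,5,6}: no change
Constraint 3 (Z + W = X) on D(Z)={2,3,4,5,6} D(W)={3,4,5,6} D(X)={3,4,5,6}: Z {2,3,4,5,6}->{2,3}; W {3,4,5,6}->{3,4}; X {3,4,5,6}->{5,6}
So after constraint 3: D(Y)={2,3,4,5}, size = 4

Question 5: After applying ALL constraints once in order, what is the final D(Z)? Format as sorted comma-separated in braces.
Answer: {2,3}

Derivation:
Constraint 1 (Y < X) on D(Y)={2,3,4,5,6} D(X)={2,3,4,5,6}: Y {2,3,4,5,6}->{2,3,4,5}; X {2,3,4,5,6}->{3,4,5,6}
Constraint 2 (Y < W) on D(Y)={2,3,4,5} D(W)={3,4,5,6}: no change
Constraint 3 (Z + W = X) on D(Z)={2,3,4,5,6} D(W)={3,4,5,6} D(X)={3,4,5,6}: Z {2,3,4,5,6}->{2,3}; W {3,4,5,6}->{3,4}; X {3,4,5,6}->{5,6}
So after all 3 constraints: D(Z) = {2,3}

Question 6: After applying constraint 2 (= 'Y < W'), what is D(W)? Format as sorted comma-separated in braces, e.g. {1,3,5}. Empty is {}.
Constraint 1 (Y < X) on D(Y)={2,3,4,5,6} D(X)={2,3,4,5,6}: Y {2,3,4,5,6}->{2,3,4,5}; X {2,3,4,5,6}->{3,4,5,6}
Constraint 2 (Y < W) on D(Y)={2,3,4,5} D(W)={3,4,5,6}: no change
So after constraint 2: D(W) = {3,4,5,6}

Answer: {3,4,5,6}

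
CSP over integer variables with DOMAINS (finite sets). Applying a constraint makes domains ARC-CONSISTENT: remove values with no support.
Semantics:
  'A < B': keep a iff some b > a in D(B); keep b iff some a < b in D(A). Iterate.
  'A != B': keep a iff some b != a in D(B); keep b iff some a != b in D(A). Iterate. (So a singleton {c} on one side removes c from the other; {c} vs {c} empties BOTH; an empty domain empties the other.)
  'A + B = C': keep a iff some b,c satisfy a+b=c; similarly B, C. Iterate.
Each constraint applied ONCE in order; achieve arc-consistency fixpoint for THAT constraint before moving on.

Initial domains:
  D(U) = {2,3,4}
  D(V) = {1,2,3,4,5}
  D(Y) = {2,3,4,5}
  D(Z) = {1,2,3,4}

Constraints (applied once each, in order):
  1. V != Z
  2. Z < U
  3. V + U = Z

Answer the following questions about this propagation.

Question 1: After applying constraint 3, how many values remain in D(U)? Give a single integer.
Answer: 1

Derivation:
Constraint 1 (V != Z) on D(V)={1,2,3,4,5} D(Z)={1,2,3,4}: no change
Constraint 2 (Z < U) on D(Z)={1,2,3,4} D(U)={2,3,4}: Z {1,2,3,4}->{1,2,3}
Constraint 3 (V + U = Z) on D(V)={1,2,3,4,5} D(U)={2,3,4} D(Z)={1,2,3}: V {1,2,3,4,5}->{1}; U {2,3,4}->{2}; Z {1,2,3}->{3}
So after constraint 3: D(U)={2}, size = 1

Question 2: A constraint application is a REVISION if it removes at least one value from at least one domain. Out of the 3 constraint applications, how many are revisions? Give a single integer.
Answer: 2

Derivation:
Constraint 1 (V != Z) on D(V)={1,2,3,4,5} D(Z)={1,2,3,4}: no change => not a revision
Constraint 2 (Z < U) on D(Z)={1,2,3,4} D(U)={2,3,4}: Z {1,2,3,4}->{1,2,3} => REVISION
Constraint 3 (V + U = Z) on D(V)={1,2,3,4,5} D(U)={2,3,4} D(Z)={1,2,3}: V {1,2,3,4,5}->{1}; U {2,3,4}->{2}; Z {1,2,3}->{3} => REVISION
Total revisions = 2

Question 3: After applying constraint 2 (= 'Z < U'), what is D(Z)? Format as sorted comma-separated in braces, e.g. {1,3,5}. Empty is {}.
Answer: {1,2,3}

Derivation:
Constraint 1 (V != Z) on D(V)={1,2,3,4,5} D(Z)={1,2,3,4}: no change
Constraint 2 (Z < U) on D(Z)={1,2,3,4} D(U)={2,3,4}: Z {1,2,3,4}->{1,2,3}
So after constraint 2: D(Z) = {1,2,3}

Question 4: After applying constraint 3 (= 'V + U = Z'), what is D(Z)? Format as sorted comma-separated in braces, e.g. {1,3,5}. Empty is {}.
Constraint 1 (V != Z) on D(V)={1,2,3,4,5} D(Z)={1,2,3,4}: no change
Constraint 2 (Z < U) on D(Z)={1,2,3,4} D(U)={2,3,4}: Z {1,2,3,4}->{1,2,3}
Constraint 3 (V + U = Z) on D(V)={1,2,3,4,5} D(U)={2,3,4} D(Z)={1,2,3}: V {1,2,3,4,5}->{1}; U {2,3,4}->{2}; Z {1,2,3}->{3}
So after constraint 3: D(Z) = {3}

Answer: {3}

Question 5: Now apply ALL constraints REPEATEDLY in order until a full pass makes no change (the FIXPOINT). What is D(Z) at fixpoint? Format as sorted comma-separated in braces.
pass 0 (initial): D(Z)={1,2,3,4}
pass 1: U {2,3,4}->{2}; V {1,2,3,4,5}->{1}; Z {1,2,3,4}->{3}
pass 2: U {2}->{}; V {1}->{}; Z {3}->{}
pass 3: no change
Fixpoint after 3 passes: D(Z) = {}

Answer: {}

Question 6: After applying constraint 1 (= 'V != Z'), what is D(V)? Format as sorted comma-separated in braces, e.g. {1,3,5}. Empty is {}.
Answer: {1,2,3,4,5}

Derivation:
Constraint 1 (V != Z) on D(V)={1,2,3,4,5} D(Z)={1,2,3,4}: no change
So after constraint 1: D(V) = {1,2,3,4,5}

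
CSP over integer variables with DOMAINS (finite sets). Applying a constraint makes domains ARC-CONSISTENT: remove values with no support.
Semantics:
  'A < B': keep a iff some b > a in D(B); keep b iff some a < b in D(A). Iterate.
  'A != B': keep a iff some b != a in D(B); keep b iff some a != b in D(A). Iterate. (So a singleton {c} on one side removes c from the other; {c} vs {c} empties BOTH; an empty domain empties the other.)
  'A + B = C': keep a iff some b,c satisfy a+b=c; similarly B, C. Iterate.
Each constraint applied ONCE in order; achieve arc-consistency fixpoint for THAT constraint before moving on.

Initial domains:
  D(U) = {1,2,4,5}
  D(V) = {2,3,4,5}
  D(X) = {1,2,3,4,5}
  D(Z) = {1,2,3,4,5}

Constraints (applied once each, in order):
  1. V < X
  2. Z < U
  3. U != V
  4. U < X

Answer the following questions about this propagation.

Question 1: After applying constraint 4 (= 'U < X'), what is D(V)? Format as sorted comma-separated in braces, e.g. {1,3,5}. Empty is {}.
Constraint 1 (V < X) on D(V)={2,3,4,5} D(X)={1,2,3,4,5}: V {2,3,4,5}->{2,3,4}; X {1,2,3,4,5}->{3,4,5}
Constraint 2 (Z < U) on D(Z)={1,2,3,4,5} D(U)={1,2,4,5}: Z {1,2,3,4,5}->{1,2,3,4}; U {1,2,4,5}->{2,4,5}
Constraint 3 (U != V) on D(U)={2,4,5} D(V)={2,3,4}: no change
Constraint 4 (U < X) on D(U)={2,4,5} D(X)={3,4,5}: U {2,4,5}->{2,4}
So after constraint 4: D(V) = {2,3,4}

Answer: {2,3,4}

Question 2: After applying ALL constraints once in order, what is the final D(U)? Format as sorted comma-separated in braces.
Constraint 1 (V < X) on D(V)={2,3,4,5} D(X)={1,2,3,4,5}: V {2,3,4,5}->{2,3,4}; X {1,2,3,4,5}->{3,4,5}
Constraint 2 (Z < U) on D(Z)={1,2,3,4,5} D(U)={1,2,4,5}: Z {1,2,3,4,5}->{1,2,3,4}; U {1,2,4,5}->{2,4,5}
Constraint 3 (U != V) on D(U)={2,4,5} D(V)={2,3,4}: no change
Constraint 4 (U < X) on D(U)={2,4,5} D(X)={3,4,5}: U {2,4,5}->{2,4}
So after all 4 constraints: D(U) = {2,4}

Answer: {2,4}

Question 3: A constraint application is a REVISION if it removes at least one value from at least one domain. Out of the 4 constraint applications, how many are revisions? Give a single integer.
Answer: 3

Derivation:
Constraint 1 (V < X) on D(V)={2,3,4,5} D(X)={1,2,3,4,5}: V {2,3,4,5}->{2,3,4}; X {1,2,3,4,5}->{3,4,5} => REVISION
Constraint 2 (Z < U) on D(Z)={1,2,3,4,5} D(U)={1,2,4,5}: Z {1,2,3,4,5}->{1,2,3,4}; U {1,2,4,5}->{2,4,5} => REVISION
Constraint 3 (U != V) on D(U)={2,4,5} D(V)={2,3,4}: no change => not a revision
Constraint 4 (U < X) on D(U)={2,4,5} D(X)={3,4,5}: U {2,4,5}->{2,4} => REVISION
Total revisions = 3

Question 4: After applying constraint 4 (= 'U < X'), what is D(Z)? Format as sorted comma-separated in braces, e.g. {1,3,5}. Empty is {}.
Constraint 1 (V < X) on D(V)={2,3,4,5} D(X)={1,2,3,4,5}: V {2,3,4,5}->{2,3,4}; X {1,2,3,4,5}->{3,4,5}
Constraint 2 (Z < U) on D(Z)={1,2,3,4,5} D(U)={1,2,4,5}: Z {1,2,3,4,5}->{1,2,3,4}; U {1,2,4,5}->{2,4,5}
Constraint 3 (U != V) on D(U)={2,4,5} D(V)={2,3,4}: no change
Constraint 4 (U < X) on D(U)={2,4,5} D(X)={3,4,5}: U {2,4,5}->{2,4}
So after constraint 4: D(Z) = {1,2,3,4}

Answer: {1,2,3,4}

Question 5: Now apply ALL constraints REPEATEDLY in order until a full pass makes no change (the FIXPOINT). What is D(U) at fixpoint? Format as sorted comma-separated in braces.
Answer: {2,4}

Derivation:
pass 0 (initial): D(U)={1,2,4,5}
pass 1: U {1,2,4,5}->{2,4}; V {2,3,4,5}->{2,3,4}; X {1,2,3,4,5}->{3,4,5}; Z {1,2,3,4,5}->{1,2,3,4}
pass 2: Z {1,2,3,4}->{1,2,3}
pass 3: no change
Fixpoint after 3 passes: D(U) = {2,4}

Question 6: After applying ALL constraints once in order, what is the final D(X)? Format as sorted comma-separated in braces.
Answer: {3,4,5}

Derivation:
Constraint 1 (V < X) on D(V)={2,3,4,5} D(X)={1,2,3,4,5}: V {2,3,4,5}->{2,3,4}; X {1,2,3,4,5}->{3,4,5}
Constraint 2 (Z < U) on D(Z)={1,2,3,4,5} D(U)={1,2,4,5}: Z {1,2,3,4,5}->{1,2,3,4}; U {1,2,4,5}->{2,4,5}
Constraint 3 (U != V) on D(U)={2,4,5} D(V)={2,3,4}: no change
Constraint 4 (U < X) on D(U)={2,4,5} D(X)={3,4,5}: U {2,4,5}->{2,4}
So after all 4 constraints: D(X) = {3,4,5}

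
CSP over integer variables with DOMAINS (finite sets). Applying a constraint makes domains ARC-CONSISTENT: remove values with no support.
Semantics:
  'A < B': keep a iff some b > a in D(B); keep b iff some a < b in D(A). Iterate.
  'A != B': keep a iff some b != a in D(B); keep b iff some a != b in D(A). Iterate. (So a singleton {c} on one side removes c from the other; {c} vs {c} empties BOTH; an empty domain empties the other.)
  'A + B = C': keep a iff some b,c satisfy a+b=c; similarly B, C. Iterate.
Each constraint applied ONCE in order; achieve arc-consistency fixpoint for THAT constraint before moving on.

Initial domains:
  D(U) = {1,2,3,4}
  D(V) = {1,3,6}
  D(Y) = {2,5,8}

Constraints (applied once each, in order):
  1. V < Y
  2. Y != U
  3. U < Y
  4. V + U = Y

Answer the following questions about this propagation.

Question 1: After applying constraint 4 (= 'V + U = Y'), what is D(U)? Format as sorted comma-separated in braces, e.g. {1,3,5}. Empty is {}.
Answer: {1,2,4}

Derivation:
Constraint 1 (V < Y) on D(V)={1,3,6} D(Y)={2,5,8}: no change
Constraint 2 (Y != U) on D(Y)={2,5,8} D(U)={1,2,3,4}: no change
Constraint 3 (U < Y) on D(U)={1,2,3,4} D(Y)={2,5,8}: no change
Constraint 4 (V + U = Y) on D(V)={1,3,6} D(U)={1,2,3,4} D(Y)={2,5,8}: U {1,2,3,4}->{1,2,4}
So after constraint 4: D(U) = {1,2,4}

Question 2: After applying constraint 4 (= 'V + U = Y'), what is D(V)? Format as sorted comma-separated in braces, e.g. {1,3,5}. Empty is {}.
Answer: {1,3,6}

Derivation:
Constraint 1 (V < Y) on D(V)={1,3,6} D(Y)={2,5,8}: no change
Constraint 2 (Y != U) on D(Y)={2,5,8} D(U)={1,2,3,4}: no change
Constraint 3 (U < Y) on D(U)={1,2,3,4} D(Y)={2,5,8}: no change
Constraint 4 (V + U = Y) on D(V)={1,3,6} D(U)={1,2,3,4} D(Y)={2,5,8}: U {1,2,3,4}->{1,2,4}
So after constraint 4: D(V) = {1,3,6}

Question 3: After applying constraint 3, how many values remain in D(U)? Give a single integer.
Constraint 1 (V < Y) on D(V)={1,3,6} D(Y)={2,5,8}: no change
Constraint 2 (Y != U) on D(Y)={2,5,8} D(U)={1,2,3,4}: no change
Constraint 3 (U < Y) on D(U)={1,2,3,4} D(Y)={2,5,8}: no change
So after constraint 3: D(U)={1,2,3,4}, size = 4

Answer: 4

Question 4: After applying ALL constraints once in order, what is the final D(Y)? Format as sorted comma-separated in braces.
Answer: {2,5,8}

Derivation:
Constraint 1 (V < Y) on D(V)={1,3,6} D(Y)={2,5,8}: no change
Constraint 2 (Y != U) on D(Y)={2,5,8} D(U)={1,2,3,4}: no change
Constraint 3 (U < Y) on D(U)={1,2,3,4} D(Y)={2,5,8}: no change
Constraint 4 (V + U = Y) on D(V)={1,3,6} D(U)={1,2,3,4} D(Y)={2,5,8}: U {1,2,3,4}->{1,2,4}
So after all 4 constraints: D(Y) = {2,5,8}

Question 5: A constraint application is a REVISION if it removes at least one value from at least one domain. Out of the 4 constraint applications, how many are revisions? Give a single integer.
Constraint 1 (V < Y) on D(V)={1,3,6} D(Y)={2,5,8}: no change => not a revision
Constraint 2 (Y != U) on D(Y)={2,5,8} D(U)={1,2,3,4}: no change => not a revision
Constraint 3 (U < Y) on D(U)={1,2,3,4} D(Y)={2,5,8}: no change => not a revision
Constraint 4 (V + U = Y) on D(V)={1,3,6} D(U)={1,2,3,4} D(Y)={2,5,8}: U {1,2,3,4}->{1,2,4} => REVISION
Total revisions = 1

Answer: 1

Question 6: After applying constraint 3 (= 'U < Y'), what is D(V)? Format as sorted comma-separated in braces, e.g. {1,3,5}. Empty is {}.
Constraint 1 (V < Y) on D(V)={1,3,6} D(Y)={2,5,8}: no change
Constraint 2 (Y != U) on D(Y)={2,5,8} D(U)={1,2,3,4}: no change
Constraint 3 (U < Y) on D(U)={1,2,3,4} D(Y)={2,5,8}: no change
So after constraint 3: D(V) = {1,3,6}

Answer: {1,3,6}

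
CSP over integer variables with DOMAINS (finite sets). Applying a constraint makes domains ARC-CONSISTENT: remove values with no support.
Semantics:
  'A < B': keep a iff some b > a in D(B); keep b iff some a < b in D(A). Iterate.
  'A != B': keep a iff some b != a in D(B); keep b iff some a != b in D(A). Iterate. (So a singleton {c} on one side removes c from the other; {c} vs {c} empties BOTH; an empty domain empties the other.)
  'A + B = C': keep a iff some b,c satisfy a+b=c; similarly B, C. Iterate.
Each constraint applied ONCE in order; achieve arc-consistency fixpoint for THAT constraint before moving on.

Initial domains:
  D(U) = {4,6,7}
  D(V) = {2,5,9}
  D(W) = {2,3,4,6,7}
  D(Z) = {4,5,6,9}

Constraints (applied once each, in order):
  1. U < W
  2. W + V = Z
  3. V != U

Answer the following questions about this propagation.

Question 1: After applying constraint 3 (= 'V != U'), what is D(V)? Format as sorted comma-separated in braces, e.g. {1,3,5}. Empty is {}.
Answer: {2}

Derivation:
Constraint 1 (U < W) on D(U)={4,6,7} D(W)={2,3,4,6,7}: U {4,6,7}->{4,6}; W {2,3,4,6,7}->{6,7}
Constraint 2 (W + V = Z) on D(W)={6,7} D(V)={2,5,9} D(Z)={4,5,6,9}: W {6,7}->{7}; V {2,5,9}->{2}; Z {4,5,6,9}->{9}
Constraint 3 (V != U) on D(V)={2} D(U)={4,6}: no change
So after constraint 3: D(V) = {2}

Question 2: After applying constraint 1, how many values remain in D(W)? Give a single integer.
Answer: 2

Derivation:
Constraint 1 (U < W) on D(U)={4,6,7} D(W)={2,3,4,6,7}: U {4,6,7}->{4,6}; W {2,3,4,6,7}->{6,7}
So after constraint 1: D(W)={6,7}, size = 2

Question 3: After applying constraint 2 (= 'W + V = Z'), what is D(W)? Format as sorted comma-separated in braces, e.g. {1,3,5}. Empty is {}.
Answer: {7}

Derivation:
Constraint 1 (U < W) on D(U)={4,6,7} D(W)={2,3,4,6,7}: U {4,6,7}->{4,6}; W {2,3,4,6,7}->{6,7}
Constraint 2 (W + V = Z) on D(W)={6,7} D(V)={2,5,9} D(Z)={4,5,6,9}: W {6,7}->{7}; V {2,5,9}->{2}; Z {4,5,6,9}->{9}
So after constraint 2: D(W) = {7}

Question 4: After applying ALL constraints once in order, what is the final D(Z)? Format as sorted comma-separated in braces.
Constraint 1 (U < W) on D(U)={4,6,7} D(W)={2,3,4,6,7}: U {4,6,7}->{4,6}; W {2,3,4,6,7}->{6,7}
Constraint 2 (W + V = Z) on D(W)={6,7} D(V)={2,5,9} D(Z)={4,5,6,9}: W {6,7}->{7}; V {2,5,9}->{2}; Z {4,5,6,9}->{9}
Constraint 3 (V != U) on D(V)={2} D(U)={4,6}: no change
So after all 3 constraints: D(Z) = {9}

Answer: {9}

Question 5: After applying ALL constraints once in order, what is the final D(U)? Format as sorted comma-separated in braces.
Answer: {4,6}

Derivation:
Constraint 1 (U < W) on D(U)={4,6,7} D(W)={2,3,4,6,7}: U {4,6,7}->{4,6}; W {2,3,4,6,7}->{6,7}
Constraint 2 (W + V = Z) on D(W)={6,7} D(V)={2,5,9} D(Z)={4,5,6,9}: W {6,7}->{7}; V {2,5,9}->{2}; Z {4,5,6,9}->{9}
Constraint 3 (V != U) on D(V)={2} D(U)={4,6}: no change
So after all 3 constraints: D(U) = {4,6}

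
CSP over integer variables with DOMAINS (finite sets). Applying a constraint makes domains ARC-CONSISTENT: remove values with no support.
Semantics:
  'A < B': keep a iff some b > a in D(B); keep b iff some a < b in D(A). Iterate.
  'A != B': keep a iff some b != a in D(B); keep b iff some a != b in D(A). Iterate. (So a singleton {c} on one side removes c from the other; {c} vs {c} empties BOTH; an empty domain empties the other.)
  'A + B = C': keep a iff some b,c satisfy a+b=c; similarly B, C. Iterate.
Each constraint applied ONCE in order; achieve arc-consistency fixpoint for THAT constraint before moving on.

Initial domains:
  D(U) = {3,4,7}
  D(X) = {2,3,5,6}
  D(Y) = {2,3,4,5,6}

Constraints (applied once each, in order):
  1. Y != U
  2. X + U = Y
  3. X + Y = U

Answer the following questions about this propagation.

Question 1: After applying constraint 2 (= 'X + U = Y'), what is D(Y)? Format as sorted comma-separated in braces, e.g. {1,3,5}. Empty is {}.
Constraint 1 (Y != U) on D(Y)={2,3,4,5,6} D(U)={3,4,7}: no change
Constraint 2 (X + U = Y) on D(X)={2,3,5,6} D(U)={3,4,7} D(Y)={2,3,4,5,6}: X {2,3,5,6}->{2,3}; U {3,4,7}->{3,4}; Y {2,3,4,5,6}->{5,6}
So after constraint 2: D(Y) = {5,6}

Answer: {5,6}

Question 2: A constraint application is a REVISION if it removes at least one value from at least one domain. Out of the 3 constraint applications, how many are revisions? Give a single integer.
Answer: 2

Derivation:
Constraint 1 (Y != U) on D(Y)={2,3,4,5,6} D(U)={3,4,7}: no change => not a revision
Constraint 2 (X + U = Y) on D(X)={2,3,5,6} D(U)={3,4,7} D(Y)={2,3,4,5,6}: X {2,3,5,6}->{2,3}; U {3,4,7}->{3,4}; Y {2,3,4,5,6}->{5,6} => REVISION
Constraint 3 (X + Y = U) on D(X)={2,3} D(Y)={5,6} D(U)={3,4}: X {2,3}->{}; Y {5,6}->{}; U {3,4}->{} => REVISION
Total revisions = 2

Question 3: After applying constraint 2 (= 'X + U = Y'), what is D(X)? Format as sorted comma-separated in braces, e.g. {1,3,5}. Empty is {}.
Answer: {2,3}

Derivation:
Constraint 1 (Y != U) on D(Y)={2,3,4,5,6} D(U)={3,4,7}: no change
Constraint 2 (X + U = Y) on D(X)={2,3,5,6} D(U)={3,4,7} D(Y)={2,3,4,5,6}: X {2,3,5,6}->{2,3}; U {3,4,7}->{3,4}; Y {2,3,4,5,6}->{5,6}
So after constraint 2: D(X) = {2,3}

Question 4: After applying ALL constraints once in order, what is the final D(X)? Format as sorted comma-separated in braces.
Answer: {}

Derivation:
Constraint 1 (Y != U) on D(Y)={2,3,4,5,6} D(U)={3,4,7}: no change
Constraint 2 (X + U = Y) on D(X)={2,3,5,6} D(U)={3,4,7} D(Y)={2,3,4,5,6}: X {2,3,5,6}->{2,3}; U {3,4,7}->{3,4}; Y {2,3,4,5,6}->{5,6}
Constraint 3 (X + Y = U) on D(X)={2,3} D(Y)={5,6} D(U)={3,4}: X {2,3}->{}; Y {5,6}->{}; U {3,4}->{}
So after all 3 constraints: D(X) = {}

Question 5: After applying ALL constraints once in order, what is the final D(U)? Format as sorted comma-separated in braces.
Answer: {}

Derivation:
Constraint 1 (Y != U) on D(Y)={2,3,4,5,6} D(U)={3,4,7}: no change
Constraint 2 (X + U = Y) on D(X)={2,3,5,6} D(U)={3,4,7} D(Y)={2,3,4,5,6}: X {2,3,5,6}->{2,3}; U {3,4,7}->{3,4}; Y {2,3,4,5,6}->{5,6}
Constraint 3 (X + Y = U) on D(X)={2,3} D(Y)={5,6} D(U)={3,4}: X {2,3}->{}; Y {5,6}->{}; U {3,4}->{}
So after all 3 constraints: D(U) = {}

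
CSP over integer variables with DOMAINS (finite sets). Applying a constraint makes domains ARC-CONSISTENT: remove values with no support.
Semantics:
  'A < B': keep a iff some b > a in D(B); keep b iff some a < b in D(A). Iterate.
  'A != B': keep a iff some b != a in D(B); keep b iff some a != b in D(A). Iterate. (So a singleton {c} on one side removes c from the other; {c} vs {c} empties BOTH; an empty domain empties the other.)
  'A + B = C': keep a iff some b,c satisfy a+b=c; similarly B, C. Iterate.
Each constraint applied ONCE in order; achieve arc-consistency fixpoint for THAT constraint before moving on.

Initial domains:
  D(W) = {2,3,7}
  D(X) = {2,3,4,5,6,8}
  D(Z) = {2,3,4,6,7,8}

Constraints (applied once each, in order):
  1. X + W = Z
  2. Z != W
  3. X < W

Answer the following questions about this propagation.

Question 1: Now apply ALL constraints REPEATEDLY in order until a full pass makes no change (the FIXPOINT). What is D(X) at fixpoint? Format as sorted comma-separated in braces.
Answer: {}

Derivation:
pass 0 (initial): D(X)={2,3,4,5,6,8}
pass 1: W {2,3,7}->{3}; X {2,3,4,5,6,8}->{2}; Z {2,3,4,6,7,8}->{4,6,7,8}
pass 2: W {3}->{}; X {2}->{}; Z {4,6,7,8}->{}
pass 3: no change
Fixpoint after 3 passes: D(X) = {}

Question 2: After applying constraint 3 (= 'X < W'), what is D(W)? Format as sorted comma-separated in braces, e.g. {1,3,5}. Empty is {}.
Answer: {3}

Derivation:
Constraint 1 (X + W = Z) on D(X)={2,3,4,5,6,8} D(W)={2,3,7} D(Z)={2,3,4,6,7,8}: X {2,3,4,5,6,8}->{2,3,4,5,6}; W {2,3,7}->{2,3}; Z {2,3,4,6,7,8}->{4,6,7,8}
Constraint 2 (Z != W) on D(Z)={4,6,7,8} D(W)={2,3}: no change
Constraint 3 (X < W) on D(X)={2,3,4,5,6} D(W)={2,3}: X {2,3,4,5,6}->{2}; W {2,3}->{3}
So after constraint 3: D(W) = {3}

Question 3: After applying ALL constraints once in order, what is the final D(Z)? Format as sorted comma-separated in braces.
Constraint 1 (X + W = Z) on D(X)={2,3,4,5,6,8} D(W)={2,3,7} D(Z)={2,3,4,6,7,8}: X {2,3,4,5,6,8}->{2,3,4,5,6}; W {2,3,7}->{2,3}; Z {2,3,4,6,7,8}->{4,6,7,8}
Constraint 2 (Z != W) on D(Z)={4,6,7,8} D(W)={2,3}: no change
Constraint 3 (X < W) on D(X)={2,3,4,5,6} D(W)={2,3}: X {2,3,4,5,6}->{2}; W {2,3}->{3}
So after all 3 constraints: D(Z) = {4,6,7,8}

Answer: {4,6,7,8}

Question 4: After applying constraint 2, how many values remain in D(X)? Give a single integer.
Answer: 5

Derivation:
Constraint 1 (X + W = Z) on D(X)={2,3,4,5,6,8} D(W)={2,3,7} D(Z)={2,3,4,6,7,8}: X {2,3,4,5,6,8}->{2,3,4,5,6}; W {2,3,7}->{2,3}; Z {2,3,4,6,7,8}->{4,6,7,8}
Constraint 2 (Z != W) on D(Z)={4,6,7,8} D(W)={2,3}: no change
So after constraint 2: D(X)={2,3,4,5,6}, size = 5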